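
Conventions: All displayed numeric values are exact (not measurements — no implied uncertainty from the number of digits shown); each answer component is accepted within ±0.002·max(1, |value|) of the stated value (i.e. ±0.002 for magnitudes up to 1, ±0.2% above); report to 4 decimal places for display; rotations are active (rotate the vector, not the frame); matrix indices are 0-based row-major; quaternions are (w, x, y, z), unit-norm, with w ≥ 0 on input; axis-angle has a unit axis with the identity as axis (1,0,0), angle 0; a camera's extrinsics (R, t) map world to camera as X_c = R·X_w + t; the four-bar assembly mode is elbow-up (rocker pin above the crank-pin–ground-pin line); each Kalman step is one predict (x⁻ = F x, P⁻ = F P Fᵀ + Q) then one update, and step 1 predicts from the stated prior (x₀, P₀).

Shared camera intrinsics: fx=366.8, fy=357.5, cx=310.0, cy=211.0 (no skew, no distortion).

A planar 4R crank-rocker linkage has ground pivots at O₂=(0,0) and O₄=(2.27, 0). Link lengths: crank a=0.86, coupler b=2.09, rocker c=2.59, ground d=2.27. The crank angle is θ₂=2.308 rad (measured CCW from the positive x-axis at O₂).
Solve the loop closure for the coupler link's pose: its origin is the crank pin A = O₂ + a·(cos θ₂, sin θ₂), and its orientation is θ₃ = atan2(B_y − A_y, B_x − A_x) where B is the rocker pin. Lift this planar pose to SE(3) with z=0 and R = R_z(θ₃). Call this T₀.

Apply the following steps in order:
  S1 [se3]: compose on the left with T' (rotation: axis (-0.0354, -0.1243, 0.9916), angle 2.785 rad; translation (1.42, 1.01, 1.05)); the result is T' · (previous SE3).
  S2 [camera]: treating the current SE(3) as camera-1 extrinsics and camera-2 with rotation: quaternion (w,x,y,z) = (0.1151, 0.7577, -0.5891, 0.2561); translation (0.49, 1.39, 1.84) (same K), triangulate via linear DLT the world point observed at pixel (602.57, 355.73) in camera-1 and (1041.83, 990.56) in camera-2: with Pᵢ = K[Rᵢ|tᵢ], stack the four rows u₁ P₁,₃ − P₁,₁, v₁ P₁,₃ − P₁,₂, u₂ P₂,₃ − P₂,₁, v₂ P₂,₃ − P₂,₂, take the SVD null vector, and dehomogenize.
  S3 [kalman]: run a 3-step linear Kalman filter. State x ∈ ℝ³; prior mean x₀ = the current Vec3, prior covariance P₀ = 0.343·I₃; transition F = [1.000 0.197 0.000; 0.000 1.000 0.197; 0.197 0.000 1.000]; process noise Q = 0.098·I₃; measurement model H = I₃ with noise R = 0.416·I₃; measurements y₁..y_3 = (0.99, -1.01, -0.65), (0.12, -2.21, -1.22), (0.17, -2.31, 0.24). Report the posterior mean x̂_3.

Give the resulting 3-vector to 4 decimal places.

source (fourbar_fk): coupler pose = R=[0.6823 -0.7311 0.0000; 0.7311 0.6823 0.0000; 0.0000 0.0000 1.0000], t=(-0.5781, 0.6367, 0.0000)
after S1 (compose_se3): R=[-0.8846 0.4529 -0.1114; -0.4212 -0.8783 -0.2264; -0.2004 -0.1534 0.9676], t=(1.7453, 0.2274, 0.9043)
after S2 (triangulate): (-0.5606, -0.7788, 1.1122)
after S3 (kf_track): (-0.1652, -1.7880, -0.2006)

result = (-0.1652, -1.7880, -0.2006)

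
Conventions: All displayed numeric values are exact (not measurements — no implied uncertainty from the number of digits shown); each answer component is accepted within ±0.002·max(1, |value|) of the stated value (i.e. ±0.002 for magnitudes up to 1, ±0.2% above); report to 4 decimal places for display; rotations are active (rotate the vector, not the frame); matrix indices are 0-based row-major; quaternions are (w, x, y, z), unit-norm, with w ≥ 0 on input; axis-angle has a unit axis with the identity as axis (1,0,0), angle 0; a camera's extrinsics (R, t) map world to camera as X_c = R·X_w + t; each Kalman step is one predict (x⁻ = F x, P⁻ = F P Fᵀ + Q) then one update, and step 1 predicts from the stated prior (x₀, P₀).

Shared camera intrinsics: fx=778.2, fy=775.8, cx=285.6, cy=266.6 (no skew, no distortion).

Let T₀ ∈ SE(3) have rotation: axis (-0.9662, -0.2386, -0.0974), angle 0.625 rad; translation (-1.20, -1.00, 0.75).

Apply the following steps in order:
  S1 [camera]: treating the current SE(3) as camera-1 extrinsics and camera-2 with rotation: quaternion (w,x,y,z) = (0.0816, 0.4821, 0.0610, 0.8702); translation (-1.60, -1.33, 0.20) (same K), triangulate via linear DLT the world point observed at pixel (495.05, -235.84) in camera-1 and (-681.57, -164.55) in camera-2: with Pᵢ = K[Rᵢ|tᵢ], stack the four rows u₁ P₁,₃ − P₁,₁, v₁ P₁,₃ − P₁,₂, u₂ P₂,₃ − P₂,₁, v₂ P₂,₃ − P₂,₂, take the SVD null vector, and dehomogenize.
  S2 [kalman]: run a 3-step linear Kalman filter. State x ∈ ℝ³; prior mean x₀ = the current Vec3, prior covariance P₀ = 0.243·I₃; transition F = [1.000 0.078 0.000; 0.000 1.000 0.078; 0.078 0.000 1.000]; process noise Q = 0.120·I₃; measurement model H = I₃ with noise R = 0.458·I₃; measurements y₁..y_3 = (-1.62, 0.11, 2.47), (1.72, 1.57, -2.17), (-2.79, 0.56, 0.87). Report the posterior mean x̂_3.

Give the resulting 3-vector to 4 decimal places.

after S1 (triangulate): (1.6209, -0.0376, 0.3540)
after S2 (kf_track): (-0.6034, 0.5895, 0.2844)

result = (-0.6034, 0.5895, 0.2844)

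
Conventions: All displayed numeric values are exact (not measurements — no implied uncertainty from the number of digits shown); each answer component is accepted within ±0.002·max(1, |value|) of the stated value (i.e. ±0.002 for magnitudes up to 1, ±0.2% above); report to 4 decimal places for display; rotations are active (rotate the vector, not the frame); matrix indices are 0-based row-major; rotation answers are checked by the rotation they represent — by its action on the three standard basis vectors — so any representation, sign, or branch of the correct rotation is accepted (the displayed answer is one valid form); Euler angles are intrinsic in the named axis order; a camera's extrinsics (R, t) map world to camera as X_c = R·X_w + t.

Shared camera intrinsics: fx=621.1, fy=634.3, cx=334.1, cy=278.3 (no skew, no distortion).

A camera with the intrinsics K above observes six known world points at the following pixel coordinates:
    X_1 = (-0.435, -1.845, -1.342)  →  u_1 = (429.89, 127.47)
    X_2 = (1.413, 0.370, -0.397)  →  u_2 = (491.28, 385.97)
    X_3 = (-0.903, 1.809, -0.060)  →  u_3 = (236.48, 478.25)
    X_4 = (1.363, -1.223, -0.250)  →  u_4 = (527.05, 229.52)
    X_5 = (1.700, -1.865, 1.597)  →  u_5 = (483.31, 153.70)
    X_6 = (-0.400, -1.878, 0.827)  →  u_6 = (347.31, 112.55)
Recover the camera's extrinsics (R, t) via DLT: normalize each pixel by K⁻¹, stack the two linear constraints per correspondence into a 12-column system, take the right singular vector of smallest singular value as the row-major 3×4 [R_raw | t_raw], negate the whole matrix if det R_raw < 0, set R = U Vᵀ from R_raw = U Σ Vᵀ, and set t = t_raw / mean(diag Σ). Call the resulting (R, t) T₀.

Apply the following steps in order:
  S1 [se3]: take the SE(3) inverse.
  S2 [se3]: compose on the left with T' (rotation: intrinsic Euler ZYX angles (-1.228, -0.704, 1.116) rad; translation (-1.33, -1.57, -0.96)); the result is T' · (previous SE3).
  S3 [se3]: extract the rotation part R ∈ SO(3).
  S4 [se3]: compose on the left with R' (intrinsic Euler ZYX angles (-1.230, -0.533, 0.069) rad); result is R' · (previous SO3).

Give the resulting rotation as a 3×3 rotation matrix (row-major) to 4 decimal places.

source (pnp_recover): camera pose = R=[0.9317 -0.2417 -0.2711; 0.1647 0.9464 -0.2777; 0.3237 0.2141 0.9216], t=(0.2800, 0.3899, 6.2093)
after S1 (invert_se3): R=[0.9317 0.1647 0.3237; -0.2417 0.9464 0.2141; -0.2711 -0.2777 0.9216], t=(-2.3350, -1.6310, -5.5384)
after S2 (compose_se3): R=[0.4412 0.5103 -0.7382; -0.8277 0.5493 -0.1150; 0.3468 0.6617 0.6647], t=(2.9310, -0.8385, -5.4428)
after S3 (rot_of_se3): [0.4412 0.5103 -0.7382; -0.8277 0.5493 -0.1150; 0.3468 0.6617 0.6647]
after S4 (compose_so3): [-0.7228 0.5019 -0.4751; -0.5038 0.0879 0.8593; 0.4731 0.8605 0.1893]

rotation (matrix) = ((-0.7228, 0.5019, -0.4751), (-0.5038, 0.0879, 0.8593), (0.4731, 0.8605, 0.1893))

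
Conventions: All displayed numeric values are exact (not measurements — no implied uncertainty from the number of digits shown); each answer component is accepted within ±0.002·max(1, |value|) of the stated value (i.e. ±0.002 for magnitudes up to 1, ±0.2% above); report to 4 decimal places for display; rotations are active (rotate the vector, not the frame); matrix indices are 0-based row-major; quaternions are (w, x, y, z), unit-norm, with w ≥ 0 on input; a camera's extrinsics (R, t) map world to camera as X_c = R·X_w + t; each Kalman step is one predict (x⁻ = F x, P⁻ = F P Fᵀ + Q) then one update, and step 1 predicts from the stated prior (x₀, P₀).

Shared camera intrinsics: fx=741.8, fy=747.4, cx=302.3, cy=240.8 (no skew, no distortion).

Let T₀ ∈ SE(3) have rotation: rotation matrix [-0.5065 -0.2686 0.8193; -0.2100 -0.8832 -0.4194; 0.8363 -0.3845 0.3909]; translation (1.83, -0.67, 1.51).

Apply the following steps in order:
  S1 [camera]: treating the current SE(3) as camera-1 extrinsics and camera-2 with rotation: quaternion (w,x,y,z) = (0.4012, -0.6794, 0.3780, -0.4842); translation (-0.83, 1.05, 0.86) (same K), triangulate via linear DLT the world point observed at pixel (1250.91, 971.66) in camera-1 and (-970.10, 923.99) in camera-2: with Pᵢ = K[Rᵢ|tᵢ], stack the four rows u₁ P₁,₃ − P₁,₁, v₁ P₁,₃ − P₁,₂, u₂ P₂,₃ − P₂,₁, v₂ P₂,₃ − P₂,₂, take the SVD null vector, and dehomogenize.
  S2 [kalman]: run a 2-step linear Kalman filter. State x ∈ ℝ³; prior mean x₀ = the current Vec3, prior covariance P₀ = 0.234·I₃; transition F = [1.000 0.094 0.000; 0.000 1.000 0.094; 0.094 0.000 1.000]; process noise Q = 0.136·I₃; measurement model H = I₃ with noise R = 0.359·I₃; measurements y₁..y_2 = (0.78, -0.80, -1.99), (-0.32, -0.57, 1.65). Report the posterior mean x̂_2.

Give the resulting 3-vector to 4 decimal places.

after S1 (triangulate): (-0.4868, -0.4871, -1.7454)
after S2 (kf_track): (-0.0518, -0.6839, -0.2101)

result = (-0.0518, -0.6839, -0.2101)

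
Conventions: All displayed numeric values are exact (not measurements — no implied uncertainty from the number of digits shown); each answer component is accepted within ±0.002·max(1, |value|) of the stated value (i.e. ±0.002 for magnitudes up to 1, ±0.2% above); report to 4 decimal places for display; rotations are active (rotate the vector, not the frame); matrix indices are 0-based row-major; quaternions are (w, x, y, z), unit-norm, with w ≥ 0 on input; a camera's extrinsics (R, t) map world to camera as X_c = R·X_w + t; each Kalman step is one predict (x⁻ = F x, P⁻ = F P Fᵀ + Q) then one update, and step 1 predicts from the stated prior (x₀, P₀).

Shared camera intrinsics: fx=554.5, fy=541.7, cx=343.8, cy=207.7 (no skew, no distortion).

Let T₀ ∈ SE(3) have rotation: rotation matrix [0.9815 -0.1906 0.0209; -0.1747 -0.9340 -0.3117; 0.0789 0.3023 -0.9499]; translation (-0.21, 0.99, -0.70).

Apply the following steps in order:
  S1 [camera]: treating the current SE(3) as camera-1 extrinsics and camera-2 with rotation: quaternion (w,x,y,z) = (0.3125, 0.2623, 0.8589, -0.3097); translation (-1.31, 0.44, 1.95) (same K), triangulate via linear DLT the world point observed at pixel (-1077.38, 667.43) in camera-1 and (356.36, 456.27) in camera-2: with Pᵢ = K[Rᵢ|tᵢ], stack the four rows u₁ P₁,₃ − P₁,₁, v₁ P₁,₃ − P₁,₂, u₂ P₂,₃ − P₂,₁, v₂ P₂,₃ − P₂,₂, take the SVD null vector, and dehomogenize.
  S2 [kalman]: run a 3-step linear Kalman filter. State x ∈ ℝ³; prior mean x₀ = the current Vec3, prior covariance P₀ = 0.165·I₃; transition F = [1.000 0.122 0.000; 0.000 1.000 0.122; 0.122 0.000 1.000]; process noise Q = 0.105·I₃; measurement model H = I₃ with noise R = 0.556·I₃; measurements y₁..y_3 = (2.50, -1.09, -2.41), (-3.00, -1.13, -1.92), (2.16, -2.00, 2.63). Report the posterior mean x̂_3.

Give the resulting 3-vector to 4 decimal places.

result = (-0.0169, -0.8861, -0.4466)

after S1 (triangulate): (-1.8649, 1.0945, -1.4799)
after S2 (kf_track): (-0.0169, -0.8861, -0.4466)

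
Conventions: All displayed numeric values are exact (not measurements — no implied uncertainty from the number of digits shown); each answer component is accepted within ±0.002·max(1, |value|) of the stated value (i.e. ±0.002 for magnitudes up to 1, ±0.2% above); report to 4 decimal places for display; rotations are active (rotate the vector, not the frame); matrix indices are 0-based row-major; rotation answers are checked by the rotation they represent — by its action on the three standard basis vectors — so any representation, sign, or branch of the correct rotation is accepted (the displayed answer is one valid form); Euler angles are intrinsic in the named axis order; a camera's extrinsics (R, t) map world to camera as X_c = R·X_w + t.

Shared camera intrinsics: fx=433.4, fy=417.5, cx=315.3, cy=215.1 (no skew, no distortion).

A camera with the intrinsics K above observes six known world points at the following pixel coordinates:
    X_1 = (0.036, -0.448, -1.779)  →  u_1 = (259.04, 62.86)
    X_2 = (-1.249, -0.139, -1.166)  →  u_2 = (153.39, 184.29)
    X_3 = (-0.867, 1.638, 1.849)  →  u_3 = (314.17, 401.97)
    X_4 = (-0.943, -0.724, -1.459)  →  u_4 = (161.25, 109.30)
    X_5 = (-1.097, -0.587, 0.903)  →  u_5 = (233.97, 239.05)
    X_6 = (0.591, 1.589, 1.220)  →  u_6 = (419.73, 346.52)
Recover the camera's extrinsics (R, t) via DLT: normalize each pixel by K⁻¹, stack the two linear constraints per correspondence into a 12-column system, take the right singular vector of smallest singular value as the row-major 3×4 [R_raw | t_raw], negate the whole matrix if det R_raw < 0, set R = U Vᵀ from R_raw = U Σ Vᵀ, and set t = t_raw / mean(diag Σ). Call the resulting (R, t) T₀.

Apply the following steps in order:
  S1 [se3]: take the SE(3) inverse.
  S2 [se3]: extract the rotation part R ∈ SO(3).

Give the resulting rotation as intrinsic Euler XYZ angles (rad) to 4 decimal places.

source (pnp_recover): camera pose = R=[0.9312 0.3221 0.1706; -0.3635 0.7863 0.4996; 0.0268 -0.5273 0.8493], t=(-0.0500, -0.0500, 4.8497)
after S1 (invert_se3): R=[0.9312 -0.3635 0.0268; 0.3221 0.7863 -0.5273; 0.1706 0.4996 0.8493], t=(-0.1016, 2.6125, -4.0852)
after S2 (rot_of_se3): [0.9312 -0.3635 0.0268; 0.3221 0.7863 -0.5273; 0.1706 0.4996 0.8493]

rotation (euler_xyz) = (0.5556, 0.0268, 0.3722)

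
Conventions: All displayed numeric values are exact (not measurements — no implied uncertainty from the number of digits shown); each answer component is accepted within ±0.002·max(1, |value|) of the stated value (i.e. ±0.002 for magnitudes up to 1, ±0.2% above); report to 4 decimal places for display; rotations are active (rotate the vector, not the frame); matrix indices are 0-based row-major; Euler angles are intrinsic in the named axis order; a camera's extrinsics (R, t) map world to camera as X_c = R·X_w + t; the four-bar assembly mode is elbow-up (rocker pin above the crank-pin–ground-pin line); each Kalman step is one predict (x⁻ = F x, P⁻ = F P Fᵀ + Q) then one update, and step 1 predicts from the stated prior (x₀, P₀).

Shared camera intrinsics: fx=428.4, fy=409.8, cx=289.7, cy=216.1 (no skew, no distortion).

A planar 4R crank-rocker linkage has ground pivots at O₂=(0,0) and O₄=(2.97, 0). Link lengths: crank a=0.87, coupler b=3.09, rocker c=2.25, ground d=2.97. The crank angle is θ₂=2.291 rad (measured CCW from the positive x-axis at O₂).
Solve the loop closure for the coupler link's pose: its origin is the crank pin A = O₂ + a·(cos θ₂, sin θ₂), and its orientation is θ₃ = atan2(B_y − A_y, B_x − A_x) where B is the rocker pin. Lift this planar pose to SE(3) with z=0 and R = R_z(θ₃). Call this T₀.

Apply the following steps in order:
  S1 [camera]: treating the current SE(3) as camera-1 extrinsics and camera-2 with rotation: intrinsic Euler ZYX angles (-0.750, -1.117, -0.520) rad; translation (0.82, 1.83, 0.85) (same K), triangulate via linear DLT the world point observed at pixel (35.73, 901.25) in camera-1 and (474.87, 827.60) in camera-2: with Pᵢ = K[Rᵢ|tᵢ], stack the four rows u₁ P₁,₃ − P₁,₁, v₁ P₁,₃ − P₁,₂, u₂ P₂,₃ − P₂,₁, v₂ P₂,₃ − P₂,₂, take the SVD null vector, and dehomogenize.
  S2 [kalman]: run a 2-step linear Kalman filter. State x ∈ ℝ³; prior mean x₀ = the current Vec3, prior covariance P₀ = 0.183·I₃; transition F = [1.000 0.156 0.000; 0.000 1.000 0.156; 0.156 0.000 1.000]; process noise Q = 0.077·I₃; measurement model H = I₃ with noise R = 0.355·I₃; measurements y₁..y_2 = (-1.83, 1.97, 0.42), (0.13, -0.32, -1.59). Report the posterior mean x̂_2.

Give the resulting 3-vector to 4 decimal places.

result = (-0.3396, 0.2540, -0.4616)

source (fourbar_fk): coupler pose = R=[0.8840 -0.4674 0.0000; 0.4674 0.8840 0.0000; 0.0000 0.0000 1.0000], t=(-0.5738, 0.6540, 0.0000)
after S1 (triangulate): (0.2805, -0.3082, 0.3066)
after S2 (kf_track): (-0.3396, 0.2540, -0.4616)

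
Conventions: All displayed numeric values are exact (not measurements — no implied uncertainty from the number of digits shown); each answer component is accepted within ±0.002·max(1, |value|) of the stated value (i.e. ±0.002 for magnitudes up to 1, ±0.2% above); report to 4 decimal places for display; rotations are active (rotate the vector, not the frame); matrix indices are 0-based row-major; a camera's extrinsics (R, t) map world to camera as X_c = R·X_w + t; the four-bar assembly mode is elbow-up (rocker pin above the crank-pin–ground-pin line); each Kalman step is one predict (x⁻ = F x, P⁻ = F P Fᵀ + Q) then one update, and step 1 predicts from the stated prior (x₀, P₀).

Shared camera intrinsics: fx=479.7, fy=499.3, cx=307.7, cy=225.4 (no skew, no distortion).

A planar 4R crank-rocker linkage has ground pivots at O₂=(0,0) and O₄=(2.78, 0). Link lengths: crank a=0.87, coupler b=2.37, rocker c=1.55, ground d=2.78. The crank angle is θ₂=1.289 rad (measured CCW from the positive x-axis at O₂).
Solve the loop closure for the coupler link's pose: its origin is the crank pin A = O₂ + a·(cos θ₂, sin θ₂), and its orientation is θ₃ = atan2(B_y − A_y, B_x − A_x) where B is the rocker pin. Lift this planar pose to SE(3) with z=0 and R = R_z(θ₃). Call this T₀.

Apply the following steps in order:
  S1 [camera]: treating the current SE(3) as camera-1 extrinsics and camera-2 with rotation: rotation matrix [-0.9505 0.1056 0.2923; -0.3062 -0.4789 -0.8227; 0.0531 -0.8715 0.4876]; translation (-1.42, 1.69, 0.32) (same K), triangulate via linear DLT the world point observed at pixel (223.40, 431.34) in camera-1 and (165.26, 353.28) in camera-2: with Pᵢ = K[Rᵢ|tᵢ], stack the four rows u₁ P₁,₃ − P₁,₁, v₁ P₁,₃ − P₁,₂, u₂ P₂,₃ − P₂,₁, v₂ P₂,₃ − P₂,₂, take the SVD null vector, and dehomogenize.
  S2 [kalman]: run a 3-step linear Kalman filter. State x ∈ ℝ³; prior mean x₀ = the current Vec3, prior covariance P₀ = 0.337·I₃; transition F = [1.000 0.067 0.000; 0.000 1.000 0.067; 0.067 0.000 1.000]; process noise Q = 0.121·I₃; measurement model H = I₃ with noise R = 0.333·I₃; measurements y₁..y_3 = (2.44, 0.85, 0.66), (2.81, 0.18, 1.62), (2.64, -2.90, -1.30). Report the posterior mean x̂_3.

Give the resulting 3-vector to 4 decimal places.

source (fourbar_fk): coupler pose = R=[0.9566 -0.2913 0.0000; 0.2913 0.9566 0.0000; 0.0000 0.0000 1.0000], t=(0.2419, 0.8357, 0.0000)
after S1 (triangulate): (-0.5641, 0.1003, 1.8603)
after S2 (kf_track): (2.2194, -1.0580, 0.2225)

result = (2.2194, -1.0580, 0.2225)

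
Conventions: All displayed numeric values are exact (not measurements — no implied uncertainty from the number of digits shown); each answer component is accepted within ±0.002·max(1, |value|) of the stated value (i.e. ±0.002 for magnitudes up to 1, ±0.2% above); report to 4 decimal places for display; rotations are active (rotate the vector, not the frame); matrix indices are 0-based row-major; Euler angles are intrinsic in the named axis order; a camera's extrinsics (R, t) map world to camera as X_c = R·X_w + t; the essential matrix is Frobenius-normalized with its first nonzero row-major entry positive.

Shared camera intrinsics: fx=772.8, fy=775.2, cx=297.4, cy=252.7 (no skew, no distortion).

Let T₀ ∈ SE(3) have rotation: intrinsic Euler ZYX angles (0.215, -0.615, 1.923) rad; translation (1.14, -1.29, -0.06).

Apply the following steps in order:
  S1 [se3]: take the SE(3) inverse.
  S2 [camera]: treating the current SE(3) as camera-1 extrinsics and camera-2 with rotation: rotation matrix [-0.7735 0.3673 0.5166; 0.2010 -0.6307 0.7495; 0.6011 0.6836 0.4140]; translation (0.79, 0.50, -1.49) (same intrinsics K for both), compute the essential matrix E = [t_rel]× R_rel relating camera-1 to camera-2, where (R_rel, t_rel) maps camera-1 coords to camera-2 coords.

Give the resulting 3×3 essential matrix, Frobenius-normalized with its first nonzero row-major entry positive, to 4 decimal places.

matrix = [0.6259 0.2758 0.0011; 0.2816 -0.3473 0.3117; 0.0283 -0.4001 0.2725]

after S1 (invert_se3): R=[0.7980 0.1743 0.5770; -0.4555 -0.4526 0.7666; 0.3947 -0.8745 -0.2818], t=(-0.6503, -0.0186, -1.5950)
after S2 (essential): [0.6259 0.2758 0.0011; 0.2816 -0.3473 0.3117; 0.0283 -0.4001 0.2725]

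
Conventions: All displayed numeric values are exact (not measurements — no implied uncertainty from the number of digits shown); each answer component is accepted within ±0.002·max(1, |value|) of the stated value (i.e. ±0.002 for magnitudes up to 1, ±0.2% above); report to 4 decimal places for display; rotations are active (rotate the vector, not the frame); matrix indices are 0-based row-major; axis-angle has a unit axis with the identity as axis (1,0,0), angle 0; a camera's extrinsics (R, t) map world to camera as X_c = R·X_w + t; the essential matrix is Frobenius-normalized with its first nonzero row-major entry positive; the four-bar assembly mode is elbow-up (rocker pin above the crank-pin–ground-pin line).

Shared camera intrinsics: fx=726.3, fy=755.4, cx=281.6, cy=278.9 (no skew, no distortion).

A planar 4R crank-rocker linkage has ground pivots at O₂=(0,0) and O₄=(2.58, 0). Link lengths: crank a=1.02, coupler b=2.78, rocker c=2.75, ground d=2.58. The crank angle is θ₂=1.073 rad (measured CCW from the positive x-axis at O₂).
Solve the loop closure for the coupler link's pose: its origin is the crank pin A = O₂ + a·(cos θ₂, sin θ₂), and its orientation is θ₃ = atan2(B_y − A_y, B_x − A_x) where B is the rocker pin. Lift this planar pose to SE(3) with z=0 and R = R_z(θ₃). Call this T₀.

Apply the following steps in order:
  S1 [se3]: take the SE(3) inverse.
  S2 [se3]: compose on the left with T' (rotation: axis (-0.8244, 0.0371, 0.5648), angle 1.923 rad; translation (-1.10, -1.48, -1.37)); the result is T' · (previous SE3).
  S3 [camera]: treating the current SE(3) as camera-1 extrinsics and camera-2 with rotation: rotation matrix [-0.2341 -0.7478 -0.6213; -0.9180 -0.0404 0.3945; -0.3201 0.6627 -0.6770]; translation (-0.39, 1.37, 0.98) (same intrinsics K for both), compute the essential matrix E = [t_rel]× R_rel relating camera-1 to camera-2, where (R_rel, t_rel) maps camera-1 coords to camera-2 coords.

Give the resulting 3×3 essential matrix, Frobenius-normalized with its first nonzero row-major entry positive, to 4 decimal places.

matrix = [0.2929 -0.1114 -0.2015; -0.0091 0.2245 0.6205; -0.6375 0.0364 -0.1341]

source (fourbar_fk): coupler pose = R=[0.7452 -0.6668 0.0000; 0.6668 0.7452 0.0000; 0.0000 0.0000 1.0000], t=(0.4870, 0.8962, 0.0000)
after S1 (invert_se3): R=[0.7452 0.6668 0.0000; -0.6668 0.7452 0.0000; 0.0000 0.0000 1.0000], t=(-0.9606, -0.3431, 0.0000)
after S2 (compose_se3): R=[0.8050 -0.0462 -0.5914; 0.5932 0.0703 0.8020; 0.0045 -0.9965 0.0841], t=(-1.4506, -1.8320, -0.4792)
after S3 (essential): [0.2929 -0.1114 -0.2015; -0.0091 0.2245 0.6205; -0.6375 0.0364 -0.1341]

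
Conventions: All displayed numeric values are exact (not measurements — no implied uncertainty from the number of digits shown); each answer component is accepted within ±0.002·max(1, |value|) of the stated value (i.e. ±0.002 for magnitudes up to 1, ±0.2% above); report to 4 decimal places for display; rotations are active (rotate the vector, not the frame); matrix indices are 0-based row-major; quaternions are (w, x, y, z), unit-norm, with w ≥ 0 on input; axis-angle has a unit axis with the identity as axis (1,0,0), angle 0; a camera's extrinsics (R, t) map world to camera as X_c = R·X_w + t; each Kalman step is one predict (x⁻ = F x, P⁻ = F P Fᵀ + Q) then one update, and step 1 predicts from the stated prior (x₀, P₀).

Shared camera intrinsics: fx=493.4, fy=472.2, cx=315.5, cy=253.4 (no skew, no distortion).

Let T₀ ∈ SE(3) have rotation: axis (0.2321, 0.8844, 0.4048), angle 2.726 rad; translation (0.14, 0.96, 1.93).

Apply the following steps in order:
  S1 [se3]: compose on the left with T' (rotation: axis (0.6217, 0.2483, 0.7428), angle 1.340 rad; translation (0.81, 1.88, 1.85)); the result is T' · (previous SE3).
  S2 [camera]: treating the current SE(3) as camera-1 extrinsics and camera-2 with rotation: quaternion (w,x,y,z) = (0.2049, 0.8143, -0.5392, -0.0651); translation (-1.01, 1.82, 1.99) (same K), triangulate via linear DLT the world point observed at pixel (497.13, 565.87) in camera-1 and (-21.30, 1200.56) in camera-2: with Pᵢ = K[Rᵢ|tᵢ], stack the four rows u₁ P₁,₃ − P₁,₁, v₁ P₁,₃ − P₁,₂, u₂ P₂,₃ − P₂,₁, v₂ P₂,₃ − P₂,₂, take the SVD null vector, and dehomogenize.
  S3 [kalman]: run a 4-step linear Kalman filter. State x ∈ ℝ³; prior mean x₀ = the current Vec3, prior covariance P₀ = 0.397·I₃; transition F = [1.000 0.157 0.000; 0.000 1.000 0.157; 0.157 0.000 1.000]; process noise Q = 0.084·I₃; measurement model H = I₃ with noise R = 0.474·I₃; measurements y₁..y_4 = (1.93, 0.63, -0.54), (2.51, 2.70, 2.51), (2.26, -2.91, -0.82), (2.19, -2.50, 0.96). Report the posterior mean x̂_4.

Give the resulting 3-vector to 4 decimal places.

after S1 (compose_se3): R=[-0.8699 0.2347 -0.4338; -0.4477 -0.0063 0.8942; 0.2072 0.9720 0.1106], t=(1.4578, 1.3696, 3.8465)
after S2 (triangulate): (-0.2131, -0.7304, 0.7024)
after S3 (kf_track): (1.8004, -0.9591, 0.7999)

result = (1.8004, -0.9591, 0.7999)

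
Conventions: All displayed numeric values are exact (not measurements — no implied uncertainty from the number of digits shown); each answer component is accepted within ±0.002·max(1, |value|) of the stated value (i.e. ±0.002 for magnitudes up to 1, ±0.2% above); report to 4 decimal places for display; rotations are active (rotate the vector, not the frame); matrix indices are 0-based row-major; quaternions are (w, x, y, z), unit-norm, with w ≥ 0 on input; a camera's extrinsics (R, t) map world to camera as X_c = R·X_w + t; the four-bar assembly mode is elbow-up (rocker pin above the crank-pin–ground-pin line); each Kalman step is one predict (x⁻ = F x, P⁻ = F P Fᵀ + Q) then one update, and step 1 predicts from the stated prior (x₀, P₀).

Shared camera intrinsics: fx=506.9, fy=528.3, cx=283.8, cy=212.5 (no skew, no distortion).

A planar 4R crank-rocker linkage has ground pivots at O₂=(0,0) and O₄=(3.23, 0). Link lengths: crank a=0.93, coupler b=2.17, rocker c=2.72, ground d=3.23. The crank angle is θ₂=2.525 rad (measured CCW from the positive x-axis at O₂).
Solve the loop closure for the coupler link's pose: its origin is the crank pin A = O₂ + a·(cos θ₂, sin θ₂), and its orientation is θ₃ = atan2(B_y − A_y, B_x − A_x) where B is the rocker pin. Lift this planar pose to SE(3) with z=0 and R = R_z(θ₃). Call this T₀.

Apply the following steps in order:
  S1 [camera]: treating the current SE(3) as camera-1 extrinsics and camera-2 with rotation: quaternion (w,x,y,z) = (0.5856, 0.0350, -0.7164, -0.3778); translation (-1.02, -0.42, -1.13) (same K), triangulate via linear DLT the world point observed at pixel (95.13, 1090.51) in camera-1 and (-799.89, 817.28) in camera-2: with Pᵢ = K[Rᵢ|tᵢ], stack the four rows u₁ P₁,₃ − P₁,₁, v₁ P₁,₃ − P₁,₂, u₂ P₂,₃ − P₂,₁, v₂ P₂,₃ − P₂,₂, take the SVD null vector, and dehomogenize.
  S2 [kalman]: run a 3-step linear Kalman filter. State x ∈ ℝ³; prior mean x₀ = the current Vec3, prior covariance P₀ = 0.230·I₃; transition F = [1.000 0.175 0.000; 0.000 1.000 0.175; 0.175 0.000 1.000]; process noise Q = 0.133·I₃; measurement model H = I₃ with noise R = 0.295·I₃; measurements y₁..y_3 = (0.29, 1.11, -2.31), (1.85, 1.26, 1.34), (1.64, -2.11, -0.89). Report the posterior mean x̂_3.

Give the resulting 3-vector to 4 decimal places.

source (fourbar_fk): coupler pose = R=[0.8512 -0.5249 0.0000; 0.5249 0.8512 0.0000; 0.0000 0.0000 1.0000], t=(-0.7587, 0.5378, 0.0000)
after S1 (triangulate): (1.3231, 1.9249, 1.7273)
after S2 (kf_track): (1.5272, -0.3327, -0.1454)

result = (1.5272, -0.3327, -0.1454)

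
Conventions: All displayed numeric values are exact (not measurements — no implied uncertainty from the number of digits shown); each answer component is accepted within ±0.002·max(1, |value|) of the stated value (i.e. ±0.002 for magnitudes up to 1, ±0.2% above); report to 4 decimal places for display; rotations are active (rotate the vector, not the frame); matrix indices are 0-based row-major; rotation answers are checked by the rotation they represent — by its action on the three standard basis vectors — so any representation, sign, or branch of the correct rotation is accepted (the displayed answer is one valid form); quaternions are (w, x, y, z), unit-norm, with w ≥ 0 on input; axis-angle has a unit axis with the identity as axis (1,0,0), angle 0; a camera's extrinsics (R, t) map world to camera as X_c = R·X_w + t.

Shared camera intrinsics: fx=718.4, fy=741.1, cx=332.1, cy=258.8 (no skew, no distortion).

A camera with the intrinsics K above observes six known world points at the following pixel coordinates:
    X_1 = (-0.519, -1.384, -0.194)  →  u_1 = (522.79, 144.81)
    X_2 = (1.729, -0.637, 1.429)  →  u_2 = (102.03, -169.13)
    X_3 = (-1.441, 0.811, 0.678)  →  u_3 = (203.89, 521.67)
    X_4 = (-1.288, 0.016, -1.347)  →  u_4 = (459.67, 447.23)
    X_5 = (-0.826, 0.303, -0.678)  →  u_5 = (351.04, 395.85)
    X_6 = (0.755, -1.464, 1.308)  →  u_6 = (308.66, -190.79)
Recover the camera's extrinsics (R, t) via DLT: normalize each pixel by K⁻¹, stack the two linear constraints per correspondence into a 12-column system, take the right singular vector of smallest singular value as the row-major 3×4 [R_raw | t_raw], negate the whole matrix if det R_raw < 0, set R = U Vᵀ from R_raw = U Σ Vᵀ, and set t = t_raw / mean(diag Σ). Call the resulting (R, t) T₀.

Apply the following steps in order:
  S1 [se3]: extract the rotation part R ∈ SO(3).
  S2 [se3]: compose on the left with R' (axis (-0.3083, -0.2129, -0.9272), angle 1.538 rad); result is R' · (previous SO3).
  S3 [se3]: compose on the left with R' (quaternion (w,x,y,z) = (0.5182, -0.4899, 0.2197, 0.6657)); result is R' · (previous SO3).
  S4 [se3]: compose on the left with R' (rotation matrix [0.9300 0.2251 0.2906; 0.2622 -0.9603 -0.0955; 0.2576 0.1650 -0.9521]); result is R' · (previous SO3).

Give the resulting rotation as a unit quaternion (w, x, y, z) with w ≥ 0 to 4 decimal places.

source (pnp_recover): camera pose = R=[-0.4811 -0.7705 -0.4182; -0.6925 0.6266 -0.3577; 0.5376 0.1175 -0.8350], t=(-0.3300, -0.1799, 4.3001)
after S1 (rot_of_se3): [-0.4811 -0.7705 -0.4182; -0.6925 0.6266 -0.3577; 0.5376 0.1175 -0.8350]
after S2 (compose_so3): [-0.7114 0.5318 -0.4595; 0.6306 0.7717 -0.0831; 0.3104 -0.3488 -0.8843]
after S3 (compose_so3): [-0.7148 -0.5413 0.4428; -0.3203 -0.3094 -0.8954; 0.6217 -0.7818 0.0478]
after S4 (compose_so3): [-0.5561 -0.8003 0.2242; 0.0608 0.2298 0.9713; -0.8289 0.5538 -0.0791]

rotation (quat) = (0.3855, -0.2707, 0.6828, 0.5584)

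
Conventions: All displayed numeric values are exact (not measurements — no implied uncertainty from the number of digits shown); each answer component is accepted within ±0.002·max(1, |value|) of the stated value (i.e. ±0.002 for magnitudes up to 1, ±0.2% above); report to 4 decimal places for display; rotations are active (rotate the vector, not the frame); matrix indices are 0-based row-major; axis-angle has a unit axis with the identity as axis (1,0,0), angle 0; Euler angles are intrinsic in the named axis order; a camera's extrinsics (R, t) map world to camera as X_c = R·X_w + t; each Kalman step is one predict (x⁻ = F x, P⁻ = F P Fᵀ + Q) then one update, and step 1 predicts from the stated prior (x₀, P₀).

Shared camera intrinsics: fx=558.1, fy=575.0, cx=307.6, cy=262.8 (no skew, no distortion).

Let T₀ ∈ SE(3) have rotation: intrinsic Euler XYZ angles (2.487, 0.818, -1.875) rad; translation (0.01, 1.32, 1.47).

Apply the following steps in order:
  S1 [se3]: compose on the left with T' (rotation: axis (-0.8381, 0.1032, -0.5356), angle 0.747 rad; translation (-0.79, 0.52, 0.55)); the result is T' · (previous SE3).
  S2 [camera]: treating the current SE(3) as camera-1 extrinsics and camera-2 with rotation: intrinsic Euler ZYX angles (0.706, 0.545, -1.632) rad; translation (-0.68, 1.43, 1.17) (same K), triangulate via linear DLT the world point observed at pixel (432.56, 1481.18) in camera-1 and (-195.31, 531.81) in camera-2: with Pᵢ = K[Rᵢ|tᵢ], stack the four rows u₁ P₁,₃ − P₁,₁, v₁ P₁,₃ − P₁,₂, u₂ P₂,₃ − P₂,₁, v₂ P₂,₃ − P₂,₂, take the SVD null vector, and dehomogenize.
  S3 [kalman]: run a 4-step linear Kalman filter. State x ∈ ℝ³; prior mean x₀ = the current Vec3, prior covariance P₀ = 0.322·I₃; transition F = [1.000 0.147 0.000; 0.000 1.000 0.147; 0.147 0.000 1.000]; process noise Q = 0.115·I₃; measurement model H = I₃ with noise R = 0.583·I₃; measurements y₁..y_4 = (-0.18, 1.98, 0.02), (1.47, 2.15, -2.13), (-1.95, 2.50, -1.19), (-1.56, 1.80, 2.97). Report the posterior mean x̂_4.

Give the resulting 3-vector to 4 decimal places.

result = (-0.4008, 1.7259, 0.3332)

after S1 (compose_se3): R=[-0.1190 0.8963 0.4272; 0.1203 0.4401 -0.8898; -0.9856 -0.0545 -0.1602], t=(-0.0521, 2.3039, 0.9703)
after S2 (triangulate): (-0.4605, 0.7001, -0.6908)
after S3 (kf_track): (-0.4008, 1.7259, 0.3332)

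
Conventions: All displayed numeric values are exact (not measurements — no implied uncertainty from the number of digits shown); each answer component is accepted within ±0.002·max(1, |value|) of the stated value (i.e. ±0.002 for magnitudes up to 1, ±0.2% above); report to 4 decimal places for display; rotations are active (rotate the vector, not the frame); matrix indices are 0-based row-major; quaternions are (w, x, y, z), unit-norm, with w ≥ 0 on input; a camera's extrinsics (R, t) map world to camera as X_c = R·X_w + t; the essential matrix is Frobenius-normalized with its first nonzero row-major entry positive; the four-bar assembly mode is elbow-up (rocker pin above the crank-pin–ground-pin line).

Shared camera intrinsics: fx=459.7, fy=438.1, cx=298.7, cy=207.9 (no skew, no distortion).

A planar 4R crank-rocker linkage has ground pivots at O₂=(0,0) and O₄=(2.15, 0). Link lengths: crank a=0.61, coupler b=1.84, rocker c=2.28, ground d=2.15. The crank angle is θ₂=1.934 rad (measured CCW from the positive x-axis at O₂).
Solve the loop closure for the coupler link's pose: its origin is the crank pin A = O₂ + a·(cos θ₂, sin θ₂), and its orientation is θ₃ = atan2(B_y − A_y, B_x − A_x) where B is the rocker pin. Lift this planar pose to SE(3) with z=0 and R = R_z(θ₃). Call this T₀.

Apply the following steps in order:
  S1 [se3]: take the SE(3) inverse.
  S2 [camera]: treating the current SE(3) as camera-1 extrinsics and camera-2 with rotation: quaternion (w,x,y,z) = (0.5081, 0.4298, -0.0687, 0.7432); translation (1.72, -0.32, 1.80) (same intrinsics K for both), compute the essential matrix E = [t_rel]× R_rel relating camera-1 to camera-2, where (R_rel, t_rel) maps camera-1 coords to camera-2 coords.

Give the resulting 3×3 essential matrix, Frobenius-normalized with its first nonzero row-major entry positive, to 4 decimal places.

matrix = [0.2128 -0.5312 -0.1588; 0.6554 0.1244 -0.0750; 0.1161 0.4204 0.0804]

source (fourbar_fk): coupler pose = R=[0.6545 -0.7561 0.0000; 0.7561 0.6545 0.0000; 0.0000 0.0000 1.0000], t=(-0.2167, 0.5702, 0.0000)
after S1 (invert_se3): R=[0.6545 0.7561 0.0000; -0.7561 0.6545 -0.0000; 0.0000 0.0000 1.0000], t=(-0.2893, -0.5370, 0.0000)
after S2 (essential): [0.2128 -0.5312 -0.1588; 0.6554 0.1244 -0.0750; 0.1161 0.4204 0.0804]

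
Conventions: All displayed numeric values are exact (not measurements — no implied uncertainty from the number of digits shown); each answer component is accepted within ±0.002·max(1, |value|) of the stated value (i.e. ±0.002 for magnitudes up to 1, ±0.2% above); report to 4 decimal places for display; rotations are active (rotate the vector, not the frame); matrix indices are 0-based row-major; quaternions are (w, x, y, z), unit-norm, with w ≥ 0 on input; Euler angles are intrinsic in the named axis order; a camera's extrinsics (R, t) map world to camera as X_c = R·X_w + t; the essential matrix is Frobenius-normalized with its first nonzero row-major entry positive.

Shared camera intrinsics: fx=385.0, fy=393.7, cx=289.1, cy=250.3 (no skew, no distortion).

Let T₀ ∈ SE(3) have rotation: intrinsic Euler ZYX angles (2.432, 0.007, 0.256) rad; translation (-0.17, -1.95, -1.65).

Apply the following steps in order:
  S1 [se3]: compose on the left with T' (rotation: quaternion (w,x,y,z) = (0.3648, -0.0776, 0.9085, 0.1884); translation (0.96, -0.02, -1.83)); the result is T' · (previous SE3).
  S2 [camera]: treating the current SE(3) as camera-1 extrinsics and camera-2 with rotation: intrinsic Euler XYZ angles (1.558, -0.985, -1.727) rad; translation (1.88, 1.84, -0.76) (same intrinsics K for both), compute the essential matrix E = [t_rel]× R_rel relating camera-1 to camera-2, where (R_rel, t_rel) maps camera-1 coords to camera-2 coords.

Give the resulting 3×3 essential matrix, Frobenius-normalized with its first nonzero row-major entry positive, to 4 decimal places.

matrix = [0.6391 0.1866 0.2266; -0.0144 -0.3910 0.1810; 0.0914 -0.4836 0.2780]

after S1 (compose_se3): R=[0.3617 0.8204 0.4429; 0.5973 -0.5687 0.5656; 0.7158 0.0600 -0.6957], t=(0.5802, -2.4658, -1.1758)
after S2 (essential): [0.6391 0.1866 0.2266; -0.0144 -0.3910 0.1810; 0.0914 -0.4836 0.2780]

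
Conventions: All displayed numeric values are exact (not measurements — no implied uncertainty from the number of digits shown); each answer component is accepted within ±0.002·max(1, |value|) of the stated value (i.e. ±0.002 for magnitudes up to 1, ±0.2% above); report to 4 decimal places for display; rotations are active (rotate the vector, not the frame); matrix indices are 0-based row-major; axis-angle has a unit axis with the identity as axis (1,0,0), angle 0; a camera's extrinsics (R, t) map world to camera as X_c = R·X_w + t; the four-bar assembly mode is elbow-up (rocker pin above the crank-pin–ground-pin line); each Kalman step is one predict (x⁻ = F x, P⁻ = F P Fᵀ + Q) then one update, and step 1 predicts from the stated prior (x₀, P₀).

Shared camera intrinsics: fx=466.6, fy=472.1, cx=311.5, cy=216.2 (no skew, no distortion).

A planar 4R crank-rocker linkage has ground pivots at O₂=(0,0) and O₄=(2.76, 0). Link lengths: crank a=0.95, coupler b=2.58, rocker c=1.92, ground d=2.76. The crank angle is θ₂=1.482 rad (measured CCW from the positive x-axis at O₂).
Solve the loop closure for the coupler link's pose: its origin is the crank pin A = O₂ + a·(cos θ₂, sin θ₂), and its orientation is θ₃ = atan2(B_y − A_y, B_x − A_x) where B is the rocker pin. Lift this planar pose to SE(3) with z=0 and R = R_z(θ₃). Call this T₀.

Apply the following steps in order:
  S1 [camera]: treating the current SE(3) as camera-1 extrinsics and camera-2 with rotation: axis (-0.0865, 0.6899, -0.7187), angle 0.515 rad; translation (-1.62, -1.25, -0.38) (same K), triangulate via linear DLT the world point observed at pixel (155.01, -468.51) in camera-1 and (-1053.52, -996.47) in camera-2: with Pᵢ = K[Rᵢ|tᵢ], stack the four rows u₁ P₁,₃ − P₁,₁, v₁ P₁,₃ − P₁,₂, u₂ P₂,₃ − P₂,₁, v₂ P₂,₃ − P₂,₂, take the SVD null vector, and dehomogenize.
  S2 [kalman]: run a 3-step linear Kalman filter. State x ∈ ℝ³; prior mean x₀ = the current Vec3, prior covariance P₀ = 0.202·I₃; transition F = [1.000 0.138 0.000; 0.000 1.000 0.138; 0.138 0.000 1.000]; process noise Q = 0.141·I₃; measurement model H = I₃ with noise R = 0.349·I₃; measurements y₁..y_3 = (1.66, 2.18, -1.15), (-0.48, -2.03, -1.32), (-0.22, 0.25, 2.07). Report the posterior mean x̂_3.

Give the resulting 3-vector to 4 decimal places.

result = (-0.1843, -0.3441, 0.6057)

source (fourbar_fk): coupler pose = R=[0.9292 -0.3696 0.0000; 0.3696 0.9292 0.0000; 0.0000 0.0000 1.0000], t=(0.0842, 0.9463, 0.0000)
after S1 (triangulate): (-1.1632, -1.9096, 0.8674)
after S2 (kf_track): (-0.1843, -0.3441, 0.6057)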